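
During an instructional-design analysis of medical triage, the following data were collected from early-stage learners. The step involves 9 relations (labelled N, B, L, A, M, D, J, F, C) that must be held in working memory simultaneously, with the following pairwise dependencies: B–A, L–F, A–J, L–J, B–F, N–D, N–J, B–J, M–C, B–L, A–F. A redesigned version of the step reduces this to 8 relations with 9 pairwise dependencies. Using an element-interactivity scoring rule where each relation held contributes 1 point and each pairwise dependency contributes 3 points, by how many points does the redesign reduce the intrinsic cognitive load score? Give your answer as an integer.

Original: 9 × 1 + 11 × 3 = 9 + 33 = 42.
Redesigned: 8 × 1 + 9 × 3 = 8 + 27 = 35.
Reduction = 42 − 35 = 7.

7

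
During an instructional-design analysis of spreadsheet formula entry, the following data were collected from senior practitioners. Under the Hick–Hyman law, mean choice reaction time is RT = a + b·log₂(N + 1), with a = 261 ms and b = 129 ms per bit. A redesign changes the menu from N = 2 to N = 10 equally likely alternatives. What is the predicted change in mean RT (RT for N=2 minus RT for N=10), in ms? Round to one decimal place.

-241.8

RT(2) = 261 + 129·log₂(3) = 261 + 129·1.5850 = 465.4650 ms.
RT(10) = 261 + 129·log₂(11) = 261 + 129·3.4594 = 707.2626 ms.
Difference = 465.4650 − 707.2626 = -241.7976 ≈ -241.8 ms.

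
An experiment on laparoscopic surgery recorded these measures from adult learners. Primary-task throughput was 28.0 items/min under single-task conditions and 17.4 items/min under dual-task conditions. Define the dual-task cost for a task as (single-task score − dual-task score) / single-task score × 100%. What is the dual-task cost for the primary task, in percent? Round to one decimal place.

Cost = (28.0 − 17.4) / 28.0 × 100%
     = 10.6000 / 28.0 × 100% = 37.8571%.
≈ 37.9%.

37.9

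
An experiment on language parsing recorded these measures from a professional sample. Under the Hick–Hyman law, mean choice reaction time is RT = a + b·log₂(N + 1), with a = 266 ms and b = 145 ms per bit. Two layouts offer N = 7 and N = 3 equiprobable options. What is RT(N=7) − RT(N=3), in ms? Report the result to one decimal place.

145.0

RT(7) = 266 + 145·log₂(8) = 266 + 145·3.0000 = 701.0000 ms.
RT(3) = 266 + 145·log₂(4) = 266 + 145·2.0000 = 556.0000 ms.
Difference = 701.0000 − 556.0000 = 145.0000 ≈ 145.0 ms.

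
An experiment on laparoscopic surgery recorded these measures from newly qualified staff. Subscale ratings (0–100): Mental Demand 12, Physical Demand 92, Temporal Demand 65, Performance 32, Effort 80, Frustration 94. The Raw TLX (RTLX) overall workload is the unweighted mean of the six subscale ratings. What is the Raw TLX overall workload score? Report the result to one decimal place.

62.5

Sum of ratings = 12 + 92 + 65 + 32 + 80 + 94 = 375.
RTLX = 375 / 6 = 62.5000 ≈ 62.5.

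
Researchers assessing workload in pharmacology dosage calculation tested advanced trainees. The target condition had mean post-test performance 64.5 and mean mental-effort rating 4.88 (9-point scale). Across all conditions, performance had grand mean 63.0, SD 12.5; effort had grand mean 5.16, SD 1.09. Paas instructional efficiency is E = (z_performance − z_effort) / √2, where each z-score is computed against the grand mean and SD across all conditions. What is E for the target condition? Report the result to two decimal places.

z_performance = (64.5 − 63.0) / 12.5 = 1.5000 / 12.5 = 0.1200.
z_effort = (4.88 − 5.16) / 1.09 = -0.2800 / 1.09 = -0.2569.
z_P − z_E = 0.1200 − (-0.2569) = 0.3769.
E = 0.3769 / √2 = 0.3769 / 1.41421 = 0.2665 ≈ 0.27.

0.27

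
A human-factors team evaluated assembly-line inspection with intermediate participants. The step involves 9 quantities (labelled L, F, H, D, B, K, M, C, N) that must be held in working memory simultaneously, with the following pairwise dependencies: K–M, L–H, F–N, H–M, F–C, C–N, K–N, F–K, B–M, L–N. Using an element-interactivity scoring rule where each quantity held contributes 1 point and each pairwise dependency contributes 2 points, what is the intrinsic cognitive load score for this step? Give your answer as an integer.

Count of quantities held simultaneously: 9.
Count of pairwise dependencies listed: 10.
Element contribution: 9 × 1 = 9.
Interaction contribution: 10 × 2 = 20.
Intrinsic load = 9 + 20 = 29.

29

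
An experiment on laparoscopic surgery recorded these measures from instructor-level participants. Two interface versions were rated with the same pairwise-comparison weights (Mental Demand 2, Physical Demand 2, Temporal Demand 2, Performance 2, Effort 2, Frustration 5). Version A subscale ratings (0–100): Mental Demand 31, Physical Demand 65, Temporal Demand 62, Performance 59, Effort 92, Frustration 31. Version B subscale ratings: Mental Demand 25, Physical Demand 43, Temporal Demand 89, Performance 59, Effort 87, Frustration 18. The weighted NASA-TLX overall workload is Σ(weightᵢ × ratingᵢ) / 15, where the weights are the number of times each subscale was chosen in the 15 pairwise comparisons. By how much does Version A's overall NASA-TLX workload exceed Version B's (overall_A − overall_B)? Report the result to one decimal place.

Version A weighted sum = 2·31 + 2·65 + 2·62 + 2·59 + 2·92 + 5·31 = 62 + 130 + 124 + 118 + 184 + 155 = 773; overall_A = 773/15 = 51.5333.
Version B weighted sum = 2·25 + 2·43 + 2·89 + 2·59 + 2·87 + 5·18 = 50 + 86 + 178 + 118 + 174 + 90 = 696; overall_B = 696/15 = 46.4000.
Difference = 51.5333 − 46.4000 = 5.1333 ≈ 5.1.

5.1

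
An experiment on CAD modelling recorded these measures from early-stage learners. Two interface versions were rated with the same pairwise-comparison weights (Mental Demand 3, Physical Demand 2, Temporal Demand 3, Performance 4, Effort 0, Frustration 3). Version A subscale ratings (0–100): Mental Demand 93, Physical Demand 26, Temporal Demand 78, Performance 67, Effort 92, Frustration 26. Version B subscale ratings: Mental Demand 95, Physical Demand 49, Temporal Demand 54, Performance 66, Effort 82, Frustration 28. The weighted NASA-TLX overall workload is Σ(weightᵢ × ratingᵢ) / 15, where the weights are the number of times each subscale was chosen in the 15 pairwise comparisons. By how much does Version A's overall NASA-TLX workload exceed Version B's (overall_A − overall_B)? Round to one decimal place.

1.2

Version A weighted sum = 3·93 + 2·26 + 3·78 + 4·67 + 0·92 + 3·26 = 279 + 52 + 234 + 268 + 0 + 78 = 911; overall_A = 911/15 = 60.7333.
Version B weighted sum = 3·95 + 2·49 + 3·54 + 4·66 + 0·82 + 3·28 = 285 + 98 + 162 + 264 + 0 + 84 = 893; overall_B = 893/15 = 59.5333.
Difference = 60.7333 − 59.5333 = 1.2000 ≈ 1.2.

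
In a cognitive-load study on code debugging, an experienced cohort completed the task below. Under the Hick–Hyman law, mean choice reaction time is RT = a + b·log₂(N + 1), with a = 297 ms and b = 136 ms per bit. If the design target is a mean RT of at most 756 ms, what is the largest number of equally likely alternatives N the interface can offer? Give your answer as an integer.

Set 297 + 136·log₂(N + 1) ≤ 756.
log₂(N + 1) ≤ (756 − 297) / 136 = 3.3750.
N + 1 ≤ 2^3.3750 = 10.3747.
N ≤ 9.3747, so the largest integer N is 9.

9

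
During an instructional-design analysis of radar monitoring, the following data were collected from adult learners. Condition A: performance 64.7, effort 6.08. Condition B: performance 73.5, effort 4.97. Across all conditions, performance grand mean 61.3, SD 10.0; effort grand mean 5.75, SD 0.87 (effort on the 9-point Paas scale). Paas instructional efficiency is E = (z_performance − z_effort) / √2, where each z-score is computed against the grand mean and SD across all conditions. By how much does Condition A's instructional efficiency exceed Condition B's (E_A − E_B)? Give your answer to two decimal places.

Condition A: z_P = (64.7 − 61.3)/10.0 = 0.3400; z_E = (6.08 − 5.75)/0.87 = 0.3793; E_A = (0.3400 − 0.3793)/√2 = -0.0278.
Condition B: z_P = (73.5 − 61.3)/10.0 = 1.2200; z_E = (4.97 − 5.75)/0.87 = -0.8966; E_B = (1.2200 − (-0.8966))/√2 = 1.4967.
E_A − E_B = -0.0278 − 1.4967 = -1.5245 ≈ -1.52.

-1.52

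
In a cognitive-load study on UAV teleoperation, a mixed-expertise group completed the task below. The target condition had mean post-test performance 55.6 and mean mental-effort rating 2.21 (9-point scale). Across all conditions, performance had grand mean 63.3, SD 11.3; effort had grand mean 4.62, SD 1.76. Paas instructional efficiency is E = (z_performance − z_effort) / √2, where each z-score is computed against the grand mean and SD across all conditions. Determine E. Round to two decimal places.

0.49

z_performance = (55.6 − 63.3) / 11.3 = -7.7000 / 11.3 = -0.6814.
z_effort = (2.21 − 4.62) / 1.76 = -2.4100 / 1.76 = -1.3693.
z_P − z_E = -0.6814 − (-1.3693) = 0.6879.
E = 0.6879 / √2 = 0.6879 / 1.41421 = 0.4864 ≈ 0.49.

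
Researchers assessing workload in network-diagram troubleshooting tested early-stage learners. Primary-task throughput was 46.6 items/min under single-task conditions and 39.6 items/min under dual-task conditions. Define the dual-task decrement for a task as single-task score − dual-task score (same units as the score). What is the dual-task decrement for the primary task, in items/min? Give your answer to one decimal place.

Decrement = 46.6 − 39.6 = 7.0000 items/min ≈ 7.0 items/min.

7.0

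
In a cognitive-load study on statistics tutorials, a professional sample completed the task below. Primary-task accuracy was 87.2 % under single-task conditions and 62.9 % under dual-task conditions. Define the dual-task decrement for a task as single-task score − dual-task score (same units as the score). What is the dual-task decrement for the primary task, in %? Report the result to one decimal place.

24.3

Decrement = 87.2 − 62.9 = 24.3000 % ≈ 24.3 %.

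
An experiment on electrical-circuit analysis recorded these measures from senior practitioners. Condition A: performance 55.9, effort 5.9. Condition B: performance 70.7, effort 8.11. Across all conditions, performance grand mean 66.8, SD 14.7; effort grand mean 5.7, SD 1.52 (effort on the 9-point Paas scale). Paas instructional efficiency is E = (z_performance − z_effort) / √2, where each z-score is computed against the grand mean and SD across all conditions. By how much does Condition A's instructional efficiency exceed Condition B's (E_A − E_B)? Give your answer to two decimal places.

0.32

Condition A: z_P = (55.9 − 66.8)/14.7 = -0.7415; z_E = (5.9 − 5.7)/1.52 = 0.1316; E_A = (-0.7415 − 0.1316)/√2 = -0.6174.
Condition B: z_P = (70.7 − 66.8)/14.7 = 0.2653; z_E = (8.11 − 5.7)/1.52 = 1.5855; E_B = (0.2653 − 1.5855)/√2 = -0.9335.
E_A − E_B = -0.6174 − (-0.9335) = 0.3161 ≈ 0.32.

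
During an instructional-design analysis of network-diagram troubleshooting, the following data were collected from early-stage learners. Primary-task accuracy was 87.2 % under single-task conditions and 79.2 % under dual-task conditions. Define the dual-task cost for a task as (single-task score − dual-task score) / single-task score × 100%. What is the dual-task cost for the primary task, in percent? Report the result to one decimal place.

Cost = (87.2 − 79.2) / 87.2 × 100%
     = 8.0000 / 87.2 × 100% = 9.1743%.
≈ 9.2%.

9.2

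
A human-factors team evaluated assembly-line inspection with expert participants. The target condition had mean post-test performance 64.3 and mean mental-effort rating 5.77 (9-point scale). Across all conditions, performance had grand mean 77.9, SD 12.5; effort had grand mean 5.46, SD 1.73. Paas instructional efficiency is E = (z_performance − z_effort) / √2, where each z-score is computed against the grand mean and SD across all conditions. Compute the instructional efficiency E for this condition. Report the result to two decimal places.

z_performance = (64.3 − 77.9) / 12.5 = -13.6000 / 12.5 = -1.0880.
z_effort = (5.77 − 5.46) / 1.73 = 0.3100 / 1.73 = 0.1792.
z_P − z_E = -1.0880 − 0.1792 = -1.2672.
E = -1.2672 / √2 = -1.2672 / 1.41421 = -0.8960 ≈ -0.90.

-0.90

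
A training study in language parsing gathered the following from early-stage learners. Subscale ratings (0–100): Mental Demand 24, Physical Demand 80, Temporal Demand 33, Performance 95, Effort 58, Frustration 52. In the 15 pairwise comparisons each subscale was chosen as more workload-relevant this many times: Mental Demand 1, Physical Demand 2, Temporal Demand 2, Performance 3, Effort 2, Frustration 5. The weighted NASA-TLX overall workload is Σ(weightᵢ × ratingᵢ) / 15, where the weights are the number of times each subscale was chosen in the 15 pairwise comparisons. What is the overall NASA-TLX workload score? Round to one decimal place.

The tallies are the weights (they sum to 15).
Weighted sum = 1·24 + 2·80 + 2·33 + 3·95 + 2·58 + 5·52
            = 24 + 160 + 66 + 285 + 116 + 260 = 911.
Overall workload = 911 / 15 = 60.7333 ≈ 60.7.

60.7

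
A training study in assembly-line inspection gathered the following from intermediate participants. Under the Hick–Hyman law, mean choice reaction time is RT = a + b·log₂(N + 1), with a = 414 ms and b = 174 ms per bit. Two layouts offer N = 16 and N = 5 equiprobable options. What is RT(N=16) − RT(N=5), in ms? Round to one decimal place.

261.4

RT(16) = 414 + 174·log₂(17) = 414 + 174·4.0875 = 1125.2250 ms.
RT(5) = 414 + 174·log₂(6) = 414 + 174·2.5850 = 863.7900 ms.
Difference = 1125.2250 − 863.7900 = 261.4350 ≈ 261.4 ms.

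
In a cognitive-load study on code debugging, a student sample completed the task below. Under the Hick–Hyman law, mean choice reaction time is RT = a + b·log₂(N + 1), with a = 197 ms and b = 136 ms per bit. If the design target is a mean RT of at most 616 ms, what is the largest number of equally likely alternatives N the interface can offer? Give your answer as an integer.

7

Set 197 + 136·log₂(N + 1) ≤ 616.
log₂(N + 1) ≤ (616 − 197) / 136 = 3.0809.
N + 1 ≤ 2^3.0809 = 8.4614.
N ≤ 7.4614, so the largest integer N is 7.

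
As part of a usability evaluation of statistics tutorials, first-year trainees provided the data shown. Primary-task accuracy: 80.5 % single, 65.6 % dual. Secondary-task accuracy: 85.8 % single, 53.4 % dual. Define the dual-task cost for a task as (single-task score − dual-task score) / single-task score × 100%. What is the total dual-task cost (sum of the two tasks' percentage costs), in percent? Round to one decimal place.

56.3

Primary cost = (80.5 − 65.6) / 80.5 × 100% = 18.5093%.
Secondary cost = (85.8 − 53.4) / 85.8 × 100% = 37.7622%.
Total = 18.5093% + 37.7622% = 56.2715% ≈ 56.3%.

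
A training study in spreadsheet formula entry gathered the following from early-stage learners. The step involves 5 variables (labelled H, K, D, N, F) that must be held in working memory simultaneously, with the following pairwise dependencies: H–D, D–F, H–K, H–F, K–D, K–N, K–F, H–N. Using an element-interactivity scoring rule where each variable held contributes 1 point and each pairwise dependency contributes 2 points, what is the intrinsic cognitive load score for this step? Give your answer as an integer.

21

Count of variables held simultaneously: 5.
Count of pairwise dependencies listed: 8.
Element contribution: 5 × 1 = 5.
Interaction contribution: 8 × 2 = 16.
Intrinsic load = 5 + 16 = 21.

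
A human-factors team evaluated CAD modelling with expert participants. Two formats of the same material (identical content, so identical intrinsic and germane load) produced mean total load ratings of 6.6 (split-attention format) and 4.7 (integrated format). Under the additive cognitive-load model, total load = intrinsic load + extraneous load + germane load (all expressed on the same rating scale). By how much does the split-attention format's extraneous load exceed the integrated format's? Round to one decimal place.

1.9

Intrinsic and germane load are equal across formats, so the difference in total load equals the difference in extraneous load.
Extraneous-load difference = 6.6 − 4.7 = 1.9.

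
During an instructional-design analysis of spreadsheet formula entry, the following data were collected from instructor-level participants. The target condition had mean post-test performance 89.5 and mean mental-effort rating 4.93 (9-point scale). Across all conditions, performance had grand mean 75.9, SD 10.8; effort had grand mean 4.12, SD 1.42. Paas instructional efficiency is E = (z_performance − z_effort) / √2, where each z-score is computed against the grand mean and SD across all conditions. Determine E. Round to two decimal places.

0.49

z_performance = (89.5 − 75.9) / 10.8 = 13.6000 / 10.8 = 1.2593.
z_effort = (4.93 − 4.12) / 1.42 = 0.8100 / 1.42 = 0.5704.
z_P − z_E = 1.2593 − 0.5704 = 0.6889.
E = 0.6889 / √2 = 0.6889 / 1.41421 = 0.4871 ≈ 0.49.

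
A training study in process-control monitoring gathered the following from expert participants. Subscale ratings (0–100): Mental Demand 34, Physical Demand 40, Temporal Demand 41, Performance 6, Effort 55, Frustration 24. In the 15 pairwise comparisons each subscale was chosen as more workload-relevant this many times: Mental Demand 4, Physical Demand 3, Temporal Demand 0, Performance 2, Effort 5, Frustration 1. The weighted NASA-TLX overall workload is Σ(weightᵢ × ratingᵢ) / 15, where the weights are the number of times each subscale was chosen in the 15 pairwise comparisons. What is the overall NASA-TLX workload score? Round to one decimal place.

37.8

The tallies are the weights (they sum to 15).
Weighted sum = 4·34 + 3·40 + 0·41 + 2·6 + 5·55 + 1·24
            = 136 + 120 + 0 + 12 + 275 + 24 = 567.
Overall workload = 567 / 15 = 37.8000 ≈ 37.8.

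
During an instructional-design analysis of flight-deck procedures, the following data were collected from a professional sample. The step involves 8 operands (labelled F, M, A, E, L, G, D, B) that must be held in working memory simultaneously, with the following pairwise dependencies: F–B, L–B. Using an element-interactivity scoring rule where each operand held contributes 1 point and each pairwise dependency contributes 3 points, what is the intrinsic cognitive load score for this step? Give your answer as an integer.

14

Count of operands held simultaneously: 8.
Count of pairwise dependencies listed: 2.
Element contribution: 8 × 1 = 8.
Interaction contribution: 2 × 3 = 6.
Intrinsic load = 8 + 6 = 14.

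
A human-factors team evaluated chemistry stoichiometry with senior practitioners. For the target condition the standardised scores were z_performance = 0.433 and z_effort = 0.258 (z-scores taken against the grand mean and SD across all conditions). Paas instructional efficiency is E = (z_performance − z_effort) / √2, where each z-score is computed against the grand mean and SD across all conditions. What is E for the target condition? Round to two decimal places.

0.12

z_P − z_E = 0.433 − 0.258 = 0.1750.
E = 0.1750 / √2 = 0.1750 / 1.41421 = 0.1237 ≈ 0.12.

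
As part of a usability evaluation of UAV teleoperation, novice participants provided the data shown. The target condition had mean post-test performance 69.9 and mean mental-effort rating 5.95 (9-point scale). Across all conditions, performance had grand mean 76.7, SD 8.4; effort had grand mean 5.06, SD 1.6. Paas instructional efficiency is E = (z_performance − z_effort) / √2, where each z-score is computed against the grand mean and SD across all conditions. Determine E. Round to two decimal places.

z_performance = (69.9 − 76.7) / 8.4 = -6.8000 / 8.4 = -0.8095.
z_effort = (5.95 − 5.06) / 1.6 = 0.8900 / 1.6 = 0.5563.
z_P − z_E = -0.8095 − 0.5563 = -1.3658.
E = -1.3658 / √2 = -1.3658 / 1.41421 = -0.9658 ≈ -0.97.

-0.97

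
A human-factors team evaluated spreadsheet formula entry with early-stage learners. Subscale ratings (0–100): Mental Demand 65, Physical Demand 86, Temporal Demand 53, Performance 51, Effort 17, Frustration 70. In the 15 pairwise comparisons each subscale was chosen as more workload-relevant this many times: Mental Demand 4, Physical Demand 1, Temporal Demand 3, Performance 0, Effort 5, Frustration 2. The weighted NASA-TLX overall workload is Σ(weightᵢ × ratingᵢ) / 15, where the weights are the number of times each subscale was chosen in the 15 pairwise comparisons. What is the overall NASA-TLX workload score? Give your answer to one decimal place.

The tallies are the weights (they sum to 15).
Weighted sum = 4·65 + 1·86 + 3·53 + 0·51 + 5·17 + 2·70
            = 260 + 86 + 159 + 0 + 85 + 140 = 730.
Overall workload = 730 / 15 = 48.6667 ≈ 48.7.

48.7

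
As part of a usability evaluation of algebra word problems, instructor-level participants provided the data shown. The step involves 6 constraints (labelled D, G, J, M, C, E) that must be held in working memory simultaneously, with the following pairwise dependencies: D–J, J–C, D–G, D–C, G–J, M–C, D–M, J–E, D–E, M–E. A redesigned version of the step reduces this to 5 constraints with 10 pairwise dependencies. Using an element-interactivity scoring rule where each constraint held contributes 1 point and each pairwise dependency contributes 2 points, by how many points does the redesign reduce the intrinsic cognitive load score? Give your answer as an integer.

1

Original: 6 × 1 + 10 × 2 = 6 + 20 = 26.
Redesigned: 5 × 1 + 10 × 2 = 5 + 20 = 25.
Reduction = 26 − 25 = 1.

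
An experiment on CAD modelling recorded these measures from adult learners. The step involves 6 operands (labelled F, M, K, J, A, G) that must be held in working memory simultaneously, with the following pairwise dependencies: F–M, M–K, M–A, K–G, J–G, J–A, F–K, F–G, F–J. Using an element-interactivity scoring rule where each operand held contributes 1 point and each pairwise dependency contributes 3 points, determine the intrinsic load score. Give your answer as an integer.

33

Count of operands held simultaneously: 6.
Count of pairwise dependencies listed: 9.
Element contribution: 6 × 1 = 6.
Interaction contribution: 9 × 3 = 27.
Intrinsic load = 6 + 27 = 33.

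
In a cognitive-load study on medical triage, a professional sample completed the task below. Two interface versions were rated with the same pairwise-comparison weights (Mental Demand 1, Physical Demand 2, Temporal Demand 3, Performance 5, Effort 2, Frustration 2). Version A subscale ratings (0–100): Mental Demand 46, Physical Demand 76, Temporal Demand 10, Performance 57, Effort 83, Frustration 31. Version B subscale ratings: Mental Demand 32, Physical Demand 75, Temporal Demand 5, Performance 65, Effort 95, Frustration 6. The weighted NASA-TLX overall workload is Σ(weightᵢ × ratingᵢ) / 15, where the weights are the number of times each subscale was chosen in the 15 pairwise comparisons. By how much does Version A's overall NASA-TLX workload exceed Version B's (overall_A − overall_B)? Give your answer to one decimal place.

1.1

Version A weighted sum = 1·46 + 2·76 + 3·10 + 5·57 + 2·83 + 2·31 = 46 + 152 + 30 + 285 + 166 + 62 = 741; overall_A = 741/15 = 49.4000.
Version B weighted sum = 1·32 + 2·75 + 3·5 + 5·65 + 2·95 + 2·6 = 32 + 150 + 15 + 325 + 190 + 12 = 724; overall_B = 724/15 = 48.2667.
Difference = 49.4000 − 48.2667 = 1.1333 ≈ 1.1.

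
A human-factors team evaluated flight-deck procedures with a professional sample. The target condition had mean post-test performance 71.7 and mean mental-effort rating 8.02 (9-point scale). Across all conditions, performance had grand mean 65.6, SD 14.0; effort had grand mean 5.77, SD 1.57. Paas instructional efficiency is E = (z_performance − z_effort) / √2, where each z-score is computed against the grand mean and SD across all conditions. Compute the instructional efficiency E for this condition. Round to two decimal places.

-0.71

z_performance = (71.7 − 65.6) / 14.0 = 6.1000 / 14.0 = 0.4357.
z_effort = (8.02 − 5.77) / 1.57 = 2.2500 / 1.57 = 1.4331.
z_P − z_E = 0.4357 − 1.4331 = -0.9974.
E = -0.9974 / √2 = -0.9974 / 1.41421 = -0.7053 ≈ -0.71.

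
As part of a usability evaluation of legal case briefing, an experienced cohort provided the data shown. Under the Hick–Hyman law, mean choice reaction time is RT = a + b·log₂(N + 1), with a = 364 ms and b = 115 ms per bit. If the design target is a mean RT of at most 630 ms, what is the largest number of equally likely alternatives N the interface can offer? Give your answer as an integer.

3

Set 364 + 115·log₂(N + 1) ≤ 630.
log₂(N + 1) ≤ (630 − 364) / 115 = 2.3130.
N + 1 ≤ 2^2.3130 = 4.9692.
N ≤ 3.9692, so the largest integer N is 3.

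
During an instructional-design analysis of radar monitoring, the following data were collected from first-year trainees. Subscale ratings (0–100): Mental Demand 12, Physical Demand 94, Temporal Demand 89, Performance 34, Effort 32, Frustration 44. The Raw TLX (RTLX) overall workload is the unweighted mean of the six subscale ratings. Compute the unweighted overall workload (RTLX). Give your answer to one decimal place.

Sum of ratings = 12 + 94 + 89 + 34 + 32 + 44 = 305.
RTLX = 305 / 6 = 50.8333 ≈ 50.8.

50.8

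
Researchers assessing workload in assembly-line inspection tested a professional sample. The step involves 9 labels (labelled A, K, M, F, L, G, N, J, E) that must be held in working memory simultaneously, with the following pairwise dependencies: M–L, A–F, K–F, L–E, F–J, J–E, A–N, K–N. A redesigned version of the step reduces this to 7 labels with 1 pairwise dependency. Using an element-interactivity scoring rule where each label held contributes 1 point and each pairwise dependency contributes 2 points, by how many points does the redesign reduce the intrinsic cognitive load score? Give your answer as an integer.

Original: 9 × 1 + 8 × 2 = 9 + 16 = 25.
Redesigned: 7 × 1 + 1 × 2 = 7 + 2 = 9.
Reduction = 25 − 9 = 16.

16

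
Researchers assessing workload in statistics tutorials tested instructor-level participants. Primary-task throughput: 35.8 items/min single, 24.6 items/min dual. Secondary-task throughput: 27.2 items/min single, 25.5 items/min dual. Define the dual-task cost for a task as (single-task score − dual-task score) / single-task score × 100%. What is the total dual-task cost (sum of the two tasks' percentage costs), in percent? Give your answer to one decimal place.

37.5

Primary cost = (35.8 − 24.6) / 35.8 × 100% = 31.2849%.
Secondary cost = (27.2 − 25.5) / 27.2 × 100% = 6.2500%.
Total = 31.2849% + 6.2500% = 37.5349% ≈ 37.5%.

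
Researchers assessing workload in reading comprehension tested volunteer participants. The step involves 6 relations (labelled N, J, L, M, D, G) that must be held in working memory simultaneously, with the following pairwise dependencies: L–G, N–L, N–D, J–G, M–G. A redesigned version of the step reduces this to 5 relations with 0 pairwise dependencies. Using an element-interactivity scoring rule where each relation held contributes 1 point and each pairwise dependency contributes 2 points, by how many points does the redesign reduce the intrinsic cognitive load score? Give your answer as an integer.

Original: 6 × 1 + 5 × 2 = 6 + 10 = 16.
Redesigned: 5 × 1 + 0 × 2 = 5 + 0 = 5.
Reduction = 16 − 5 = 11.

11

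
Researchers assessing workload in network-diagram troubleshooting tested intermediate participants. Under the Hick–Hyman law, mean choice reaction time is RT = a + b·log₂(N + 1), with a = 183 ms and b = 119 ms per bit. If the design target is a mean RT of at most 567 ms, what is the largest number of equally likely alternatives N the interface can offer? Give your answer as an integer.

8

Set 183 + 119·log₂(N + 1) ≤ 567.
log₂(N + 1) ≤ (567 − 183) / 119 = 3.2269.
N + 1 ≤ 2^3.2269 = 9.3625.
N ≤ 8.3625, so the largest integer N is 8.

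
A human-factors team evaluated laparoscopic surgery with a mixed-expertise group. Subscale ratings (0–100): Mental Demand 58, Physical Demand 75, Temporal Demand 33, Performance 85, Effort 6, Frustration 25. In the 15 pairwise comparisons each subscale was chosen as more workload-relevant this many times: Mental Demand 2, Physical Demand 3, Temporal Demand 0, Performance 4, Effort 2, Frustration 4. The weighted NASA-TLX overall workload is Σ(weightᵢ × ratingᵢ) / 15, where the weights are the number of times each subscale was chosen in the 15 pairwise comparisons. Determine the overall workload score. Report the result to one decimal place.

52.9

The tallies are the weights (they sum to 15).
Weighted sum = 2·58 + 3·75 + 0·33 + 4·85 + 2·6 + 4·25
            = 116 + 225 + 0 + 340 + 12 + 100 = 793.
Overall workload = 793 / 15 = 52.8667 ≈ 52.9.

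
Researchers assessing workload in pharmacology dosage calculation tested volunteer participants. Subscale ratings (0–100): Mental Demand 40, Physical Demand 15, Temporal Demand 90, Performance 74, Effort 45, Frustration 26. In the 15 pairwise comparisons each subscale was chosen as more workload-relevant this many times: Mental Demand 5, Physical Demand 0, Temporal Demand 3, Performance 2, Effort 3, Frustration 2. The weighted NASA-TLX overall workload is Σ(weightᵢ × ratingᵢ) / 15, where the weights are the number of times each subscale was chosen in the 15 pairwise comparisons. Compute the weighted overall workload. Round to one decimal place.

The tallies are the weights (they sum to 15).
Weighted sum = 5·40 + 0·15 + 3·90 + 2·74 + 3·45 + 2·26
            = 200 + 0 + 270 + 148 + 135 + 52 = 805.
Overall workload = 805 / 15 = 53.6667 ≈ 53.7.

53.7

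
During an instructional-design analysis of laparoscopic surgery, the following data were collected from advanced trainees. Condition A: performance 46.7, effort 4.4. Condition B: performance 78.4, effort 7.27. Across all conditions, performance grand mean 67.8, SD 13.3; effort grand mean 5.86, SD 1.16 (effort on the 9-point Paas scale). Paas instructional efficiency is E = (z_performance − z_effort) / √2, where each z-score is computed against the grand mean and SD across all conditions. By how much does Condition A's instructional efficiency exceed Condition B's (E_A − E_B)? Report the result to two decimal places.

Condition A: z_P = (46.7 − 67.8)/13.3 = -1.5865; z_E = (4.4 − 5.86)/1.16 = -1.2586; E_A = (-1.5865 − (-1.2586))/√2 = -0.2319.
Condition B: z_P = (78.4 − 67.8)/13.3 = 0.7970; z_E = (7.27 − 5.86)/1.16 = 1.2155; E_B = (0.7970 − 1.2155)/√2 = -0.2959.
E_A − E_B = -0.2319 − (-0.2959) = 0.0640 ≈ 0.06.

0.06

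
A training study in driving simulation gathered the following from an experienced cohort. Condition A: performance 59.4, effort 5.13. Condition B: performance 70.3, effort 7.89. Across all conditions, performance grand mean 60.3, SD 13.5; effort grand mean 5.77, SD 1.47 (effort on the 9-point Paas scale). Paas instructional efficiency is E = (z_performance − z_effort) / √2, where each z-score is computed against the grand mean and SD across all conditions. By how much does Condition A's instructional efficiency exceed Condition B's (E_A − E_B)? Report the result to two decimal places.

0.76

Condition A: z_P = (59.4 − 60.3)/13.5 = -0.0667; z_E = (5.13 − 5.77)/1.47 = -0.4354; E_A = (-0.0667 − (-0.4354))/√2 = 0.2607.
Condition B: z_P = (70.3 − 60.3)/13.5 = 0.7407; z_E = (7.89 − 5.77)/1.47 = 1.4422; E_B = (0.7407 − 1.4422)/√2 = -0.4960.
E_A − E_B = 0.2607 − (-0.4960) = 0.7567 ≈ 0.76.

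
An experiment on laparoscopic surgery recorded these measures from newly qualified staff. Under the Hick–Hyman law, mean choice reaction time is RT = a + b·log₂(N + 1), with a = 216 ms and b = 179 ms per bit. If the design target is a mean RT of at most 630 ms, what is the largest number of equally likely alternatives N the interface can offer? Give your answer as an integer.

Set 216 + 179·log₂(N + 1) ≤ 630.
log₂(N + 1) ≤ (630 − 216) / 179 = 2.3128.
N + 1 ≤ 2^2.3128 = 4.9685.
N ≤ 3.9685, so the largest integer N is 3.

3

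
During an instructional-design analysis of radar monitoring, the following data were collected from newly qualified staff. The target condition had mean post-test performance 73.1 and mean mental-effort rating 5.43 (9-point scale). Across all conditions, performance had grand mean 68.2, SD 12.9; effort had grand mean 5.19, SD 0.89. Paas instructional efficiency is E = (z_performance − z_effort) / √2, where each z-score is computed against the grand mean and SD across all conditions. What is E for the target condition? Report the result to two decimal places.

z_performance = (73.1 − 68.2) / 12.9 = 4.9000 / 12.9 = 0.3798.
z_effort = (5.43 − 5.19) / 0.89 = 0.2400 / 0.89 = 0.2697.
z_P − z_E = 0.3798 − 0.2697 = 0.1101.
E = 0.1101 / √2 = 0.1101 / 1.41421 = 0.0779 ≈ 0.08.

0.08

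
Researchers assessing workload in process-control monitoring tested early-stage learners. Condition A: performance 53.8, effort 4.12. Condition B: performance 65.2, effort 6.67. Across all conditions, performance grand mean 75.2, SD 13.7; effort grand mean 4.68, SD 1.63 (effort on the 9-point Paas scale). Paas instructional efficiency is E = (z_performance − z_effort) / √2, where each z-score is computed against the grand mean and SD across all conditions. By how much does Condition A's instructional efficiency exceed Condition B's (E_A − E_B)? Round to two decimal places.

Condition A: z_P = (53.8 − 75.2)/13.7 = -1.5620; z_E = (4.12 − 4.68)/1.63 = -0.3436; E_A = (-1.5620 − (-0.3436))/√2 = -0.8615.
Condition B: z_P = (65.2 − 75.2)/13.7 = -0.7299; z_E = (6.67 − 4.68)/1.63 = 1.2209; E_B = (-0.7299 − 1.2209)/√2 = -1.3794.
E_A − E_B = -0.8615 − (-1.3794) = 0.5179 ≈ 0.52.

0.52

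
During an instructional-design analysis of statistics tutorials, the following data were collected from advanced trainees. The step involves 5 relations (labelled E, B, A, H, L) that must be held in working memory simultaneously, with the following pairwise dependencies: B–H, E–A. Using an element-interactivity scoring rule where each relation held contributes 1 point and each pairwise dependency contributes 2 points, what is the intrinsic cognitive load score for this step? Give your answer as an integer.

Count of relations held simultaneously: 5.
Count of pairwise dependencies listed: 2.
Element contribution: 5 × 1 = 5.
Interaction contribution: 2 × 2 = 4.
Intrinsic load = 5 + 4 = 9.

9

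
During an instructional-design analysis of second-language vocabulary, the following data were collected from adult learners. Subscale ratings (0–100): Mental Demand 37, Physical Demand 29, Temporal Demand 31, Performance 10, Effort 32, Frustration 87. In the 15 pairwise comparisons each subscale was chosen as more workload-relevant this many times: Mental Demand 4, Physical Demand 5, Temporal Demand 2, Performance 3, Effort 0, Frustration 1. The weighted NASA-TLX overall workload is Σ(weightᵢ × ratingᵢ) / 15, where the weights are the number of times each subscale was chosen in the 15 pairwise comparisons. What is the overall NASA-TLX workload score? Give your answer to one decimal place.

The tallies are the weights (they sum to 15).
Weighted sum = 4·37 + 5·29 + 2·31 + 3·10 + 0·32 + 1·87
            = 148 + 145 + 62 + 30 + 0 + 87 = 472.
Overall workload = 472 / 15 = 31.4667 ≈ 31.5.

31.5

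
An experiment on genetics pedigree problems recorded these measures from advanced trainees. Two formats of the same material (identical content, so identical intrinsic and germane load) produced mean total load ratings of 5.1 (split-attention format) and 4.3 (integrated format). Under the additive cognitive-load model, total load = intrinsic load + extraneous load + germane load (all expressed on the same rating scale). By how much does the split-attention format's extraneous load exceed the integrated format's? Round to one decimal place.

0.8

Intrinsic and germane load are equal across formats, so the difference in total load equals the difference in extraneous load.
Extraneous-load difference = 5.1 − 4.3 = 0.8.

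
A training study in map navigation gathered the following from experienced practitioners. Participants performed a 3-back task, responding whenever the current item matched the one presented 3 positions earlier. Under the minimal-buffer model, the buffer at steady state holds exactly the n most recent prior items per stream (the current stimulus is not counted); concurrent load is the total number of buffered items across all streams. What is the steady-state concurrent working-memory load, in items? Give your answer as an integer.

3

The buffer holds the 3 most recent prior items.
Steady-state concurrent load = 3 items.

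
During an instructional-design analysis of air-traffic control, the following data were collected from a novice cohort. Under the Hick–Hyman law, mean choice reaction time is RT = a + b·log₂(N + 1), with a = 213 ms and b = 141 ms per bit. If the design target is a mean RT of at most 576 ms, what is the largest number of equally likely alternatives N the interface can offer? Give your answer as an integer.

4

Set 213 + 141·log₂(N + 1) ≤ 576.
log₂(N + 1) ≤ (576 − 213) / 141 = 2.5745.
N + 1 ≤ 2^2.5745 = 5.9566.
N ≤ 4.9566, so the largest integer N is 4.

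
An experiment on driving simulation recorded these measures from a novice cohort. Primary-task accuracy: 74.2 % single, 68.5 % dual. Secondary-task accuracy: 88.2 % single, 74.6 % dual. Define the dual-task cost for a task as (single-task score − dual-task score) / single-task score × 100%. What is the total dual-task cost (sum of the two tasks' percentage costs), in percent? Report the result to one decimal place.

23.1

Primary cost = (74.2 − 68.5) / 74.2 × 100% = 7.6819%.
Secondary cost = (88.2 − 74.6) / 88.2 × 100% = 15.4195%.
Total = 7.6819% + 15.4195% = 23.1014% ≈ 23.1%.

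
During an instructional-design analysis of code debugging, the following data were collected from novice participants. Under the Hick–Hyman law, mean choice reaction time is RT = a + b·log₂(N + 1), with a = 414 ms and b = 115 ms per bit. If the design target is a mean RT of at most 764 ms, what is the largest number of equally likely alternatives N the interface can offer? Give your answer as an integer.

Set 414 + 115·log₂(N + 1) ≤ 764.
log₂(N + 1) ≤ (764 − 414) / 115 = 3.0435.
N + 1 ≤ 2^3.0435 = 8.2449.
N ≤ 7.2449, so the largest integer N is 7.

7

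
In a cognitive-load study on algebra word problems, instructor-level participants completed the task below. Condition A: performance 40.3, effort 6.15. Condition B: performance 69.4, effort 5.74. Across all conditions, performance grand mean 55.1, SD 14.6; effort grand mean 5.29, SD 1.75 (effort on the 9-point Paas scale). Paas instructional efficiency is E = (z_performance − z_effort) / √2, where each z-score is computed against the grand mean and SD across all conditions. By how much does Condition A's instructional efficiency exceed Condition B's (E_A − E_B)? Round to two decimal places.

-1.58

Condition A: z_P = (40.3 − 55.1)/14.6 = -1.0137; z_E = (6.15 − 5.29)/1.75 = 0.4914; E_A = (-1.0137 − 0.4914)/√2 = -1.0643.
Condition B: z_P = (69.4 − 55.1)/14.6 = 0.9795; z_E = (5.74 − 5.29)/1.75 = 0.2571; E_B = (0.9795 − 0.2571)/√2 = 0.5108.
E_A − E_B = -1.0643 − 0.5108 = -1.5751 ≈ -1.58.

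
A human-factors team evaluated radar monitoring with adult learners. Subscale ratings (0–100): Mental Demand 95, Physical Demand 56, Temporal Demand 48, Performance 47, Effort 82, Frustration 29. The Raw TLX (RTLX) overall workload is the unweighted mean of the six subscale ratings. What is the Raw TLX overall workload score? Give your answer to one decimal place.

59.5

Sum of ratings = 95 + 56 + 48 + 47 + 82 + 29 = 357.
RTLX = 357 / 6 = 59.5000 ≈ 59.5.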